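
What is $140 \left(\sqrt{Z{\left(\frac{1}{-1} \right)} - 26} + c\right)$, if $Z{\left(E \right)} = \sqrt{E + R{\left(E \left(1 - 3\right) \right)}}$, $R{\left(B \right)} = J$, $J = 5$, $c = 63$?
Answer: $8820 + 280 i \sqrt{6} \approx 8820.0 + 685.86 i$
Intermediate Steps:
$R{\left(B \right)} = 5$
$Z{\left(E \right)} = \sqrt{5 + E}$ ($Z{\left(E \right)} = \sqrt{E + 5} = \sqrt{5 + E}$)
$140 \left(\sqrt{Z{\left(\frac{1}{-1} \right)} - 26} + c\right) = 140 \left(\sqrt{\sqrt{5 + \frac{1}{-1}} - 26} + 63\right) = 140 \left(\sqrt{\sqrt{5 - 1} - 26} + 63\right) = 140 \left(\sqrt{\sqrt{4} - 26} + 63\right) = 140 \left(\sqrt{2 - 26} + 63\right) = 140 \left(\sqrt{-24} + 63\right) = 140 \left(2 i \sqrt{6} + 63\right) = 140 \left(63 + 2 i \sqrt{6}\right) = 8820 + 280 i \sqrt{6}$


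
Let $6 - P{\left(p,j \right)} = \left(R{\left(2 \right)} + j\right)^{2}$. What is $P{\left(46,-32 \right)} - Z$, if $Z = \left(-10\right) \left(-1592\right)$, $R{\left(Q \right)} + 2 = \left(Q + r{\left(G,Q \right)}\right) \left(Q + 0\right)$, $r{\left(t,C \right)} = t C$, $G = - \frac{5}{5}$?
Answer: $-17070$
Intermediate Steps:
$G = -1$ ($G = \left(-5\right) \frac{1}{5} = -1$)
$r{\left(t,C \right)} = C t$
$R{\left(Q \right)} = -2$ ($R{\left(Q \right)} = -2 + \left(Q + Q \left(-1\right)\right) \left(Q + 0\right) = -2 + \left(Q - Q\right) Q = -2 + 0 Q = -2 + 0 = -2$)
$Z = 15920$
$P{\left(p,j \right)} = 6 - \left(-2 + j\right)^{2}$
$P{\left(46,-32 \right)} - Z = \left(6 - \left(-2 - 32\right)^{2}\right) - 15920 = \left(6 - \left(-34\right)^{2}\right) - 15920 = \left(6 - 1156\right) - 15920 = -1150 - 15920 = -17070$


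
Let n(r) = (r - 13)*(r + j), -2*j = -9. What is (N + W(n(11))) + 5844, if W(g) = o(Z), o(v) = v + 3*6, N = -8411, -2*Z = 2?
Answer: -2550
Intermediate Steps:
Z = -1 (Z = -½*2 = -1)
j = 9/2 (j = -½*(-9) = 9/2 ≈ 4.5000)
n(r) = (-13 + r)*(9/2 + r) (n(r) = (r - 13)*(r + 9/2) = (-13 + r)*(9/2 + r))
o(v) = 18 + v (o(v) = v + 18 = 18 + v)
W(g) = 17 (W(g) = 18 - 1 = 17)
(N + W(n(11))) + 5844 = (-8411 + 17) + 5844 = -8394 + 5844 = -2550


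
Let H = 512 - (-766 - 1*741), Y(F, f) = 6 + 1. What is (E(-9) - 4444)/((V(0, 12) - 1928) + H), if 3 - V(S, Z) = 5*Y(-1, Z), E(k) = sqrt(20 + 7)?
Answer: -4444/59 + 3*sqrt(3)/59 ≈ -75.234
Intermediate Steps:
E(k) = 3*sqrt(3) (E(k) = sqrt(27) = 3*sqrt(3))
Y(F, f) = 7
V(S, Z) = -32 (V(S, Z) = 3 - 5*7 = 3 - 1*35 = 3 - 35 = -32)
H = 2019 (H = 512 - (-766 - 741) = 512 - 1*(-1507) = 512 + 1507 = 2019)
(E(-9) - 4444)/((V(0, 12) - 1928) + H) = (3*sqrt(3) - 4444)/((-32 - 1928) + 2019) = (-4444 + 3*sqrt(3))/(-1960 + 2019) = (-4444 + 3*sqrt(3))/59 = (-4444 + 3*sqrt(3))*(1/59) = -4444/59 + 3*sqrt(3)/59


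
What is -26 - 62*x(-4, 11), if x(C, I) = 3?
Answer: -212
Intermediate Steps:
-26 - 62*x(-4, 11) = -26 - 62*3 = -26 - 186 = -212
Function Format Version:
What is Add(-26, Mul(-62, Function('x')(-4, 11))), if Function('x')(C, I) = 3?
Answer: -212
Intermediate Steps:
Add(-26, Mul(-62, Function('x')(-4, 11))) = Add(-26, Mul(-62, 3)) = Add(-26, -186) = -212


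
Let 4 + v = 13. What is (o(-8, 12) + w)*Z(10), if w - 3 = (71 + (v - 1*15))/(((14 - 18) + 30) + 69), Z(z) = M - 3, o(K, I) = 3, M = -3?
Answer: -762/19 ≈ -40.105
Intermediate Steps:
v = 9 (v = -4 + 13 = 9)
Z(z) = -6 (Z(z) = -3 - 3 = -6)
w = 70/19 (w = 3 + (71 + (9 - 1*15))/(((14 - 18) + 30) + 69) = 3 + (71 + (9 - 15))/((-4 + 30) + 69) = 3 + (71 - 6)/(26 + 69) = 3 + 65/95 = 3 + 65*(1/95) = 3 + 13/19 = 70/19 ≈ 3.6842)
(o(-8, 12) + w)*Z(10) = (3 + 70/19)*(-6) = (127/19)*(-6) = -762/19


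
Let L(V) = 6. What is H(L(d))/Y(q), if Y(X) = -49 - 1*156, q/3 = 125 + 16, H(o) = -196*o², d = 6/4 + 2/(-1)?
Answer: 7056/205 ≈ 34.419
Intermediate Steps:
d = -½ (d = 6*(¼) + 2*(-1) = 3/2 - 2 = -½ ≈ -0.50000)
q = 423 (q = 3*(125 + 16) = 3*141 = 423)
Y(X) = -205 (Y(X) = -49 - 156 = -205)
H(L(d))/Y(q) = -196*6²/(-205) = -196*36*(-1/205) = -7056*(-1/205) = 7056/205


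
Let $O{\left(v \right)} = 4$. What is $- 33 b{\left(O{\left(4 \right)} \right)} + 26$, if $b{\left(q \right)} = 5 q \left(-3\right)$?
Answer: $2006$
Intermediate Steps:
$b{\left(q \right)} = - 15 q$
$- 33 b{\left(O{\left(4 \right)} \right)} + 26 = - 33 \left(\left(-15\right) 4\right) + 26 = \left(-33\right) \left(-60\right) + 26 = 1980 + 26 = 2006$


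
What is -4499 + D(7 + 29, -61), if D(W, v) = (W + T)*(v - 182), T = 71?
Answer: -30500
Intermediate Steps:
D(W, v) = (-182 + v)*(71 + W) (D(W, v) = (W + 71)*(v - 182) = (71 + W)*(-182 + v) = (-182 + v)*(71 + W))
-4499 + D(7 + 29, -61) = -4499 + (-12922 - 182*(7 + 29) + 71*(-61) + (7 + 29)*(-61)) = -4499 + (-12922 - 182*36 - 4331 + 36*(-61)) = -4499 + (-12922 - 6552 - 4331 - 2196) = -4499 - 26001 = -30500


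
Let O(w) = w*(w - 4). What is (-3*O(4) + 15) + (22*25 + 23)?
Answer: 588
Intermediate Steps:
O(w) = w*(-4 + w)
(-3*O(4) + 15) + (22*25 + 23) = (-12*(-4 + 4) + 15) + (22*25 + 23) = (-12*0 + 15) + (550 + 23) = (-3*0 + 15) + 573 = (0 + 15) + 573 = 15 + 573 = 588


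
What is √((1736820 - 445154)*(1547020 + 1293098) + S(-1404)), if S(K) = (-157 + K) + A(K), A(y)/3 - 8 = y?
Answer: √3668483850839 ≈ 1.9153e+6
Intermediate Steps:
A(y) = 24 + 3*y
S(K) = -133 + 4*K (S(K) = (-157 + K) + (24 + 3*K) = -133 + 4*K)
√((1736820 - 445154)*(1547020 + 1293098) + S(-1404)) = √((1736820 - 445154)*(1547020 + 1293098) + (-133 + 4*(-1404))) = √(1291666*2840118 + (-133 - 5616)) = √(3668483856588 - 5749) = √3668483850839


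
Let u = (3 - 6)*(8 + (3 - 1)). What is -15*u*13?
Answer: 5850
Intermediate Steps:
u = -30 (u = -3*(8 + 2) = -3*10 = -30)
-15*u*13 = -15*(-30)*13 = 450*13 = 5850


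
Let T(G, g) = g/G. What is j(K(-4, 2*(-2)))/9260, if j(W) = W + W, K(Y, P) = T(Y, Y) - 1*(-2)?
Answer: 3/4630 ≈ 0.00064795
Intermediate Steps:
K(Y, P) = 3 (K(Y, P) = Y/Y - 1*(-2) = 1 + 2 = 3)
j(W) = 2*W
j(K(-4, 2*(-2)))/9260 = (2*3)/9260 = 6*(1/9260) = 3/4630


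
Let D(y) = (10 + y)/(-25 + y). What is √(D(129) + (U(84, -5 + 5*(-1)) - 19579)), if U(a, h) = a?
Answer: I*√52710866/52 ≈ 139.62*I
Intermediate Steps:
D(y) = (10 + y)/(-25 + y)
√(D(129) + (U(84, -5 + 5*(-1)) - 19579)) = √((10 + 129)/(-25 + 129) + (84 - 19579)) = √(139/104 - 19495) = √(-2027341/104) = I*√52710866/52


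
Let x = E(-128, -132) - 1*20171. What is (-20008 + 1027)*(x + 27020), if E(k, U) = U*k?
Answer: -450703845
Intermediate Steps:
x = -3275 (x = -132*(-128) - 1*20171 = 16896 - 20171 = -3275)
(-20008 + 1027)*(x + 27020) = (-20008 + 1027)*(-3275 + 27020) = -18981*23745 = -450703845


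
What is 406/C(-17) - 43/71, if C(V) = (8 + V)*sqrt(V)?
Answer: -43/71 + 406*I*sqrt(17)/153 ≈ -0.60563 + 10.941*I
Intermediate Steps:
C(V) = sqrt(V)*(8 + V)
406/C(-17) - 43/71 = 406/((sqrt(-17)*(8 - 17))) - 43/71 = 406/(((I*sqrt(17))*(-9))) - 43*1/71 = 406/((-9*I*sqrt(17))) - 43/71 = 406*(I*sqrt(17)/153) - 43/71 = 406*I*sqrt(17)/153 - 43/71 = -43/71 + 406*I*sqrt(17)/153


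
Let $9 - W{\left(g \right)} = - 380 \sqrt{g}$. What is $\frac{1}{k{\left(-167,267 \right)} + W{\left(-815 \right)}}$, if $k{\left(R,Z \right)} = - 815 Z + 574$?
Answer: $- \frac{108511}{23608117242} - \frac{95 i \sqrt{815}}{11804058621} \approx -4.5963 \cdot 10^{-6} - 2.2976 \cdot 10^{-7} i$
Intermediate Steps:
$W{\left(g \right)} = 9 + 380 \sqrt{g}$ ($W{\left(g \right)} = 9 - - 380 \sqrt{g} = 9 + 380 \sqrt{g}$)
$k{\left(R,Z \right)} = 574 - 815 Z$
$\frac{1}{k{\left(-167,267 \right)} + W{\left(-815 \right)}} = \frac{1}{\left(574 - 217605\right) + \left(9 + 380 \sqrt{-815}\right)} = \frac{1}{\left(574 - 217605\right) + \left(9 + 380 i \sqrt{815}\right)} = \frac{1}{-217031 + \left(9 + 380 i \sqrt{815}\right)} = \frac{1}{-217022 + 380 i \sqrt{815}}$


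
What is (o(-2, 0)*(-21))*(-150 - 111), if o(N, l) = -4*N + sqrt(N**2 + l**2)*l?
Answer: 43848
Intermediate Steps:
o(N, l) = -4*N + l*sqrt(N**2 + l**2)
(o(-2, 0)*(-21))*(-150 - 111) = ((-4*(-2) + 0*sqrt((-2)**2 + 0**2))*(-21))*(-150 - 111) = ((8 + 0*sqrt(4 + 0))*(-21))*(-261) = ((8 + 0*sqrt(4))*(-21))*(-261) = ((8 + 0*2)*(-21))*(-261) = ((8 + 0)*(-21))*(-261) = (8*(-21))*(-261) = -168*(-261) = 43848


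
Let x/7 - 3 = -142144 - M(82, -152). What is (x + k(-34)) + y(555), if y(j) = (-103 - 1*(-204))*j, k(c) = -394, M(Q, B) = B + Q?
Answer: -938836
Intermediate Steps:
x = -994497 (x = 21 + 7*(-142144 - (-152 + 82)) = 21 + 7*(-142144 - 1*(-70)) = 21 + 7*(-142144 + 70) = 21 + 7*(-142074) = 21 - 994518 = -994497)
y(j) = 101*j (y(j) = (-103 + 204)*j = 101*j)
(x + k(-34)) + y(555) = (-994497 - 394) + 101*555 = -994891 + 56055 = -938836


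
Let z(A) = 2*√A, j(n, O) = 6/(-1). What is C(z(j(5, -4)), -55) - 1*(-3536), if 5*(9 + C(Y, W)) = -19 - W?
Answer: 17671/5 ≈ 3534.2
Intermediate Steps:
j(n, O) = -6 (j(n, O) = 6*(-1) = -6)
C(Y, W) = -64/5 - W/5 (C(Y, W) = -9 + (-19 - W)/5 = -9 + (-19/5 - W/5) = -64/5 - W/5)
C(z(j(5, -4)), -55) - 1*(-3536) = (-64/5 - ⅕*(-55)) - 1*(-3536) = (-64/5 + 11) + 3536 = -9/5 + 3536 = 17671/5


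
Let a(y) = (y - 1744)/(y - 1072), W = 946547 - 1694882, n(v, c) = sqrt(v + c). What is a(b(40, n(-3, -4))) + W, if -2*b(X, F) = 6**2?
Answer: -407841694/545 ≈ -7.4833e+5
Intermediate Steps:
n(v, c) = sqrt(c + v)
b(X, F) = -18 (b(X, F) = -1/2*6**2 = -1/2*36 = -18)
W = -748335
a(y) = (-1744 + y)/(-1072 + y)
a(b(40, n(-3, -4))) + W = (-1744 - 18)/(-1072 - 18) - 748335 = -1762/(-1090) - 748335 = -1/1090*(-1762) - 748335 = 881/545 - 748335 = -407841694/545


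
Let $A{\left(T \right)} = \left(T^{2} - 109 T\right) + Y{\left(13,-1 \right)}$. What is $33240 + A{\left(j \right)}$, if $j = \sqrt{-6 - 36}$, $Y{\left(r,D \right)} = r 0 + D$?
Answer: $33197 - 109 i \sqrt{42} \approx 33197.0 - 706.4 i$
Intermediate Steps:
$Y{\left(r,D \right)} = D$ ($Y{\left(r,D \right)} = 0 + D = D$)
$j = i \sqrt{42}$ ($j = \sqrt{-42} = i \sqrt{42} \approx 6.4807 i$)
$A{\left(T \right)} = -1 + T^{2} - 109 T$ ($A{\left(T \right)} = \left(T^{2} - 109 T\right) - 1 = -1 + T^{2} - 109 T$)
$33240 + A{\left(j \right)} = 33240 - \left(1 + 42 + 109 i \sqrt{42}\right) = 33240 - \left(43 + 109 i \sqrt{42}\right) = 33197 - 109 i \sqrt{42}$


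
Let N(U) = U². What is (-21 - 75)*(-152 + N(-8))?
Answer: 8448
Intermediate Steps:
(-21 - 75)*(-152 + N(-8)) = (-21 - 75)*(-152 + (-8)²) = -96*(-152 + 64) = -96*(-88) = 8448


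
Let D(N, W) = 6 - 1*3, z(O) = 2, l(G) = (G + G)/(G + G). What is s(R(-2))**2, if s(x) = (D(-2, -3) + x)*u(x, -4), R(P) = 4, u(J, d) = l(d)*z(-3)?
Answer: 196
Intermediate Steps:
l(G) = 1 (l(G) = (2*G)/((2*G)) = (2*G)*(1/(2*G)) = 1)
u(J, d) = 2 (u(J, d) = 1*2 = 2)
D(N, W) = 3 (D(N, W) = 6 - 3 = 3)
s(x) = 6 + 2*x (s(x) = (3 + x)*2 = 6 + 2*x)
s(R(-2))**2 = (6 + 2*4)**2 = (6 + 8)**2 = 14**2 = 196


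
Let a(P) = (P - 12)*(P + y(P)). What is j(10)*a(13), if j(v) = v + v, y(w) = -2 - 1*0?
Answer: 220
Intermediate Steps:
y(w) = -2 (y(w) = -2 + 0 = -2)
j(v) = 2*v
a(P) = (-12 + P)*(-2 + P) (a(P) = (P - 12)*(P - 2) = (-12 + P)*(-2 + P))
j(10)*a(13) = (2*10)*(24 + 13² - 14*13) = 20*(24 + 169 - 182) = 20*11 = 220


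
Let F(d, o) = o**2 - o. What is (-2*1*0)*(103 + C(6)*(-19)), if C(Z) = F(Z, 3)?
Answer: 0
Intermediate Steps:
C(Z) = 6 (C(Z) = 3*(-1 + 3) = 3*2 = 6)
(-2*1*0)*(103 + C(6)*(-19)) = (-2*1*0)*(103 + 6*(-19)) = (-2*0)*(103 - 114) = 0*(-11) = 0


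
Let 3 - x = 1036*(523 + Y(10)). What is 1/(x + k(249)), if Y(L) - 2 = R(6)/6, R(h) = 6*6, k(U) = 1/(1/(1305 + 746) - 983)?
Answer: -2016132/1109100424967 ≈ -1.8178e-6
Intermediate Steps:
k(U) = -2051/2016132 (k(U) = 1/(1/2051 - 983) = 1/(-2016132/2051) = -2051/2016132)
R(h) = 36
Y(L) = 8 (Y(L) = 2 + 36/6 = 2 + 36*(1/6) = 2 + 6 = 8)
x = -550113 (x = 3 - 1036*(523 + 8) = 3 - 1036*531 = 3 - 1*550116 = 3 - 550116 = -550113)
1/(x + k(249)) = 1/(-550113 - 2051/2016132) = 1/(-1109100424967/2016132) = -2016132/1109100424967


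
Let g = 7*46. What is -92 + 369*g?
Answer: 118726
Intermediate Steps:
g = 322
-92 + 369*g = -92 + 369*322 = -92 + 118818 = 118726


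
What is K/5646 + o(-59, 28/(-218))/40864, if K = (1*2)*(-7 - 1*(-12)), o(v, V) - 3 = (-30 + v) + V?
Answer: -1057861/3143534712 ≈ -0.00033652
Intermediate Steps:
o(v, V) = -27 + V + v (o(v, V) = 3 + ((-30 + v) + V) = 3 + (-30 + V + v) = -27 + V + v)
K = 10 (K = 2*(-7 + 12) = 2*5 = 10)
K/5646 + o(-59, 28/(-218))/40864 = 10/5646 + (-27 + 28/(-218) - 59)/40864 = 10*(1/5646) + (-27 + 28*(-1/218) - 59)*(1/40864) = 5/2823 + (-27 - 14/109 - 59)*(1/40864) = 5/2823 - 9388/109*1/40864 = 5/2823 - 2347/1113544 = -1057861/3143534712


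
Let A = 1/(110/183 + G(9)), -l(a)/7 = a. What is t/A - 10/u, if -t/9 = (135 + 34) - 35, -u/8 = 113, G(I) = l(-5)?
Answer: -1183801255/27572 ≈ -42935.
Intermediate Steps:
l(a) = -7*a
G(I) = 35 (G(I) = -7*(-5) = 35)
u = -904 (u = -8*113 = -904)
t = -1206 (t = -9*((135 + 34) - 35) = -9*(169 - 35) = -9*134 = -1206)
A = 183/6515 (A = 1/(110/183 + 35) = 1/(6515/183) = 183/6515 ≈ 0.028089)
t/A - 10/u = -1206/183/6515 - 10/(-904) = -1206*6515/183 - 10*(-1/904) = -2619030/61 + 5/452 = -1183801255/27572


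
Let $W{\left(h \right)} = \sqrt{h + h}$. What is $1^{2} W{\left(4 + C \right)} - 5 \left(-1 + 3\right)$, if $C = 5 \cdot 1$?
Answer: $-10 + 3 \sqrt{2} \approx -5.7574$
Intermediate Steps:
$C = 5$
$W{\left(h \right)} = \sqrt{2} \sqrt{h}$ ($W{\left(h \right)} = \sqrt{2 h} = \sqrt{2} \sqrt{h}$)
$1^{2} W{\left(4 + C \right)} - 5 \left(-1 + 3\right) = 1^{2} \sqrt{2} \sqrt{4 + 5} - 5 \left(-1 + 3\right) = 1 \sqrt{2} \sqrt{9} - 10 = 1 \sqrt{2} \cdot 3 - 10 = 1 \cdot 3 \sqrt{2} - 10 = 3 \sqrt{2} - 10 = -10 + 3 \sqrt{2}$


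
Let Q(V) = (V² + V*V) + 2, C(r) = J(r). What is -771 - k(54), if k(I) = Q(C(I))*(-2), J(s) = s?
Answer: 10897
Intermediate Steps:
C(r) = r
Q(V) = 2 + 2*V² (Q(V) = (V² + V²) + 2 = 2*V² + 2 = 2 + 2*V²)
k(I) = -4 - 4*I² (k(I) = (2 + 2*I²)*(-2) = -4 - 4*I²)
-771 - k(54) = -771 - (-4 - 4*54²) = -771 - (-4 - 4*2916) = -771 - (-4 - 11664) = -771 - 1*(-11668) = -771 + 11668 = 10897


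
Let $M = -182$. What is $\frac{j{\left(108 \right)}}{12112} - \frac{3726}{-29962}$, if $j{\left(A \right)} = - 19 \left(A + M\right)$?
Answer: $\frac{21813971}{90724936} \approx 0.24044$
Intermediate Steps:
$j{\left(A \right)} = 3458 - 19 A$ ($j{\left(A \right)} = - 19 \left(A - 182\right) = - 19 \left(-182 + A\right) = 3458 - 19 A$)
$\frac{j{\left(108 \right)}}{12112} - \frac{3726}{-29962} = \frac{3458 - 2052}{12112} - \frac{3726}{-29962} = \left(3458 - 2052\right) \frac{1}{12112} - - \frac{1863}{14981} = 1406 \cdot \frac{1}{12112} + \frac{1863}{14981} = \frac{703}{6056} + \frac{1863}{14981} = \frac{21813971}{90724936}$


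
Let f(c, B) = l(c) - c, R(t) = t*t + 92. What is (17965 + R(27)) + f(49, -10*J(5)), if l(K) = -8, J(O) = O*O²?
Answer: 18729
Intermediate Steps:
J(O) = O³
R(t) = 92 + t² (R(t) = t² + 92 = 92 + t²)
f(c, B) = -8 - c
(17965 + R(27)) + f(49, -10*J(5)) = (17965 + (92 + 27²)) + (-8 - 1*49) = (17965 + (92 + 729)) + (-8 - 49) = (17965 + 821) - 57 = 18786 - 57 = 18729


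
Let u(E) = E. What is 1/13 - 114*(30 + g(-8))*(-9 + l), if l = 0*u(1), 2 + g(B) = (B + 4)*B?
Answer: 800281/13 ≈ 61560.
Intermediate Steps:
g(B) = -2 + B*(4 + B) (g(B) = -2 + (B + 4)*B = -2 + (4 + B)*B = -2 + B*(4 + B))
l = 0 (l = 0*1 = 0)
1/13 - 114*(30 + g(-8))*(-9 + l) = 1/13 - 114*(30 + (-2 + (-8)² + 4*(-8)))*(-9 + 0) = 1/13 - 114*(30 + (-2 + 64 - 32))*(-9) = 1/13 - 114*(30 + 30)*(-9) = 1/13 - 6840*(-9) = 1/13 - 114*(-540) = 1/13 + 61560 = 800281/13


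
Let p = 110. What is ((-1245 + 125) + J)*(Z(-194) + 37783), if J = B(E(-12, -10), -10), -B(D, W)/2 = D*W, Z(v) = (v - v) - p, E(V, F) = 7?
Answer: -36919540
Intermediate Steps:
Z(v) = -110 (Z(v) = (v - v) - 1*110 = 0 - 110 = -110)
B(D, W) = -2*D*W
J = 140 (J = -2*7*(-10) = 140)
((-1245 + 125) + J)*(Z(-194) + 37783) = ((-1245 + 125) + 140)*(-110 + 37783) = (-1120 + 140)*37673 = -980*37673 = -36919540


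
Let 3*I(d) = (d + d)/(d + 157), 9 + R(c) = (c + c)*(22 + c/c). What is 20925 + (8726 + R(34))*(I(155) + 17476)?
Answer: 28032433421/156 ≈ 1.7970e+8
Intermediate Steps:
R(c) = -9 + 46*c (R(c) = -9 + (c + c)*(22 + c/c) = -9 + (2*c)*(22 + 1) = -9 + (2*c)*23 = -9 + 46*c)
I(d) = 2*d/(3*(157 + d)) (I(d) = ((d + d)/(d + 157))/3 = ((2*d)/(157 + d))/3 = (2*d/(157 + d))/3 = 2*d/(3*(157 + d)))
20925 + (8726 + R(34))*(I(155) + 17476) = 20925 + (8726 + (-9 + 46*34))*((2/3)*155/(157 + 155) + 17476) = 20925 + (8726 + (-9 + 1564))*((2/3)*155/312 + 17476) = 20925 + (8726 + 1555)*((2/3)*155*(1/312) + 17476) = 20925 + 10281*(155/468 + 17476) = 20925 + 10281*(8178923/468) = 20925 + 28029169121/156 = 28032433421/156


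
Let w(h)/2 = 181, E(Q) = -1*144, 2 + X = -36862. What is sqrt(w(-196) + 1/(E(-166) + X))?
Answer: sqrt(3443002015)/3084 ≈ 19.026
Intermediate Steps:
X = -36864 (X = -2 - 36862 = -36864)
E(Q) = -144
w(h) = 362 (w(h) = 2*181 = 362)
sqrt(w(-196) + 1/(E(-166) + X)) = sqrt(362 + 1/(-144 - 36864)) = sqrt(362 + 1/(-37008)) = sqrt(362 - 1/37008) = sqrt(13396895/37008) = sqrt(3443002015)/3084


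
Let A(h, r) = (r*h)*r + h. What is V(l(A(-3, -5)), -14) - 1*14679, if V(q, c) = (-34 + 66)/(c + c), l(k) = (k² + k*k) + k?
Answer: -102761/7 ≈ -14680.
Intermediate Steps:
A(h, r) = h + h*r² (A(h, r) = (h*r)*r + h = h*r² + h = h + h*r²)
l(k) = k + 2*k² (l(k) = (k² + k²) + k = 2*k² + k = k + 2*k²)
V(q, c) = 16/c (V(q, c) = 32/((2*c)) = 32*(1/(2*c)) = 16/c)
V(l(A(-3, -5)), -14) - 1*14679 = 16/(-14) - 1*14679 = 16*(-1/14) - 14679 = -8/7 - 14679 = -102761/7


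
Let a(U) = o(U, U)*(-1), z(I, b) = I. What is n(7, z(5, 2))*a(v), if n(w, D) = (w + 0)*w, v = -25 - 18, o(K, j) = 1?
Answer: -49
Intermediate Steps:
v = -43
n(w, D) = w**2 (n(w, D) = w*w = w**2)
a(U) = -1 (a(U) = 1*(-1) = -1)
n(7, z(5, 2))*a(v) = 7**2*(-1) = 49*(-1) = -49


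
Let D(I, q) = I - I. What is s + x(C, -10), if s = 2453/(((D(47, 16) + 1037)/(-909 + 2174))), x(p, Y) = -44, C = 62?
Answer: 3057417/1037 ≈ 2948.3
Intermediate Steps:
D(I, q) = 0
s = 3103045/1037 (s = 2453/(((0 + 1037)/(-909 + 2174))) = 2453/((1037/1265)) = 2453/((1037*(1/1265))) = 2453/(1037/1265) = 2453*(1265/1037) = 3103045/1037 ≈ 2992.3)
s + x(C, -10) = 3103045/1037 - 44 = 3057417/1037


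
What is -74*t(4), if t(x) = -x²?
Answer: 1184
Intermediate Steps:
-74*t(4) = -(-74)*4² = -(-74)*16 = -74*(-16) = 1184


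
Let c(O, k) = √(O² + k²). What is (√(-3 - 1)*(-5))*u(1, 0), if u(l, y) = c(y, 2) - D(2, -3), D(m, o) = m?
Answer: 0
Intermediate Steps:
u(l, y) = -2 + √(4 + y²) (u(l, y) = √(y² + 2²) - 1*2 = √(y² + 4) - 2 = √(4 + y²) - 2 = -2 + √(4 + y²))
(√(-3 - 1)*(-5))*u(1, 0) = (√(-3 - 1)*(-5))*(-2 + √(4 + 0²)) = (√(-4)*(-5))*(-2 + √(4 + 0)) = ((2*I)*(-5))*(-2 + √4) = (-10*I)*(-2 + 2) = -10*I*0 = 0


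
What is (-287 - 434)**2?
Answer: 519841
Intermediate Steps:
(-287 - 434)**2 = (-721)**2 = 519841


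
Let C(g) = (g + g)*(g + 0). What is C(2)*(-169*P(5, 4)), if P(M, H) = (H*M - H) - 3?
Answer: -17576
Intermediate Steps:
P(M, H) = -3 - H + H*M (P(M, H) = (-H + H*M) - 3 = -3 - H + H*M)
C(g) = 2*g**2 (C(g) = (2*g)*g = 2*g**2)
C(2)*(-169*P(5, 4)) = (2*2**2)*(-169*(-3 - 1*4 + 4*5)) = (2*4)*(-169*(-3 - 4 + 20)) = 8*(-169*13) = 8*(-2197) = -17576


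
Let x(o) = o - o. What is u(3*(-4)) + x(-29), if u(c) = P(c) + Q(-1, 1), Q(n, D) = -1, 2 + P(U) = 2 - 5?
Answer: -6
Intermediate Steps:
P(U) = -5 (P(U) = -2 + (2 - 5) = -2 - 3 = -5)
x(o) = 0
u(c) = -6 (u(c) = -5 - 1 = -6)
u(3*(-4)) + x(-29) = -6 + 0 = -6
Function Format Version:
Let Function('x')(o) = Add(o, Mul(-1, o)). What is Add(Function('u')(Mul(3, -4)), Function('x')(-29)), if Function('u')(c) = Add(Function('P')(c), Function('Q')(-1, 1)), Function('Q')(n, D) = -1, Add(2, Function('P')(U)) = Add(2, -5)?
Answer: -6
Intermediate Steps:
Function('P')(U) = -5 (Function('P')(U) = Add(-2, Add(2, -5)) = Add(-2, -3) = -5)
Function('x')(o) = 0
Function('u')(c) = -6 (Function('u')(c) = Add(-5, -1) = -6)
Add(Function('u')(Mul(3, -4)), Function('x')(-29)) = Add(-6, 0) = -6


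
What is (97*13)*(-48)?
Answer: -60528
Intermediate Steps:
(97*13)*(-48) = 1261*(-48) = -60528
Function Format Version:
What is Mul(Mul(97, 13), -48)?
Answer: -60528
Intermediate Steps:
Mul(Mul(97, 13), -48) = Mul(1261, -48) = -60528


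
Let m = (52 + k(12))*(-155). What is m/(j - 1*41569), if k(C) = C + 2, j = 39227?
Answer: 5115/1171 ≈ 4.3681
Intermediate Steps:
k(C) = 2 + C
m = -10230 (m = (52 + (2 + 12))*(-155) = (52 + 14)*(-155) = 66*(-155) = -10230)
m/(j - 1*41569) = -10230/(39227 - 1*41569) = -10230/(39227 - 41569) = -10230/(-2342) = -10230*(-1/2342) = 5115/1171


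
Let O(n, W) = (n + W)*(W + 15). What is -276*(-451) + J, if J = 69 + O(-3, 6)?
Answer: 124608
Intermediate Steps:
O(n, W) = (15 + W)*(W + n) (O(n, W) = (W + n)*(15 + W) = (15 + W)*(W + n))
J = 132 (J = 69 + (6² + 15*6 + 15*(-3) + 6*(-3)) = 69 + (36 + 90 - 45 - 18) = 69 + 63 = 132)
-276*(-451) + J = -276*(-451) + 132 = 124476 + 132 = 124608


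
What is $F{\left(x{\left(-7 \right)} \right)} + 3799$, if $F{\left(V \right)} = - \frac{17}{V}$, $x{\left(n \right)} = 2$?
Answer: $\frac{7581}{2} \approx 3790.5$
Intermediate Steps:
$F{\left(x{\left(-7 \right)} \right)} + 3799 = - \frac{17}{2} + 3799 = \frac{7581}{2}$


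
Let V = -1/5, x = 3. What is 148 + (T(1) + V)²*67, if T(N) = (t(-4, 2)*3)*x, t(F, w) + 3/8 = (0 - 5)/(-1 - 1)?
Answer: 38631083/1600 ≈ 24144.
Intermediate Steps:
V = -⅕ (V = -1*⅕ = -⅕ ≈ -0.20000)
t(F, w) = 17/8 (t(F, w) = -3/8 + (0 - 5)/(-1 - 1) = -3/8 - 5/(-2) = -3/8 - 5*(-½) = -3/8 + 5/2 = 17/8)
T(N) = 153/8 (T(N) = ((17/8)*3)*3 = (51/8)*3 = 153/8)
148 + (T(1) + V)²*67 = 148 + (153/8 - ⅕)²*67 = 148 + (757/40)²*67 = 148 + (573049/1600)*67 = 148 + 38394283/1600 = 38631083/1600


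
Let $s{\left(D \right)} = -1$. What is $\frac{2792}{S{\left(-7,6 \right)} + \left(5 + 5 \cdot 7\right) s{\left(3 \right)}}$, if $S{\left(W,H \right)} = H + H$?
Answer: $- \frac{698}{7} \approx -99.714$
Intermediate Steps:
$S{\left(W,H \right)} = 2 H$
$\frac{2792}{S{\left(-7,6 \right)} + \left(5 + 5 \cdot 7\right) s{\left(3 \right)}} = \frac{2792}{2 \cdot 6 + \left(5 + 5 \cdot 7\right) \left(-1\right)} = \frac{2792}{12 + \left(5 + 35\right) \left(-1\right)} = \frac{2792}{12 + 40 \left(-1\right)} = \frac{2792}{12 - 40} = \frac{2792}{-28} = 2792 \left(- \frac{1}{28}\right) = - \frac{698}{7}$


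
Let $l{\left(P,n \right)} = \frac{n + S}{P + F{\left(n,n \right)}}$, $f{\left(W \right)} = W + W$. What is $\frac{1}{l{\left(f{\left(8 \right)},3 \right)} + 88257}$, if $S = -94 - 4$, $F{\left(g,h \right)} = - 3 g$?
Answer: $\frac{7}{617704} \approx 1.1332 \cdot 10^{-5}$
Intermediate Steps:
$S = -98$ ($S = -94 - 4 = -98$)
$f{\left(W \right)} = 2 W$
$l{\left(P,n \right)} = \frac{-98 + n}{P - 3 n}$ ($l{\left(P,n \right)} = \frac{n - 98}{P - 3 n} = \frac{-98 + n}{P - 3 n}$)
$\frac{1}{l{\left(f{\left(8 \right)},3 \right)} + 88257} = \frac{1}{\frac{-98 + 3}{2 \cdot 8 - 9} + 88257} = \frac{1}{\frac{1}{16 - 9} \left(-95\right) + 88257} = \frac{1}{\frac{1}{7} \left(-95\right) + 88257} = \frac{1}{- \frac{95}{7} + 88257} = \frac{1}{\frac{617704}{7}} = \frac{7}{617704}$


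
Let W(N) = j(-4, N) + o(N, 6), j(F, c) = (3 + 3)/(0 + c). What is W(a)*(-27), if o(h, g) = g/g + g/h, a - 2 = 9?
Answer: -621/11 ≈ -56.455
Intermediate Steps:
j(F, c) = 6/c
a = 11 (a = 2 + 9 = 11)
o(h, g) = 1 + g/h
W(N) = 6/N + (6 + N)/N
W(a)*(-27) = ((12 + 11)/11)*(-27) = ((1/11)*23)*(-27) = (23/11)*(-27) = -621/11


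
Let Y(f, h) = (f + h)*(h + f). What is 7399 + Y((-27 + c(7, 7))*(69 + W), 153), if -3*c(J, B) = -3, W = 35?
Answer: 6515000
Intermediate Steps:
c(J, B) = 1 (c(J, B) = -⅓*(-3) = 1)
Y(f, h) = (f + h)² (Y(f, h) = (f + h)*(f + h) = (f + h)²)
7399 + Y((-27 + c(7, 7))*(69 + W), 153) = 7399 + ((-27 + 1)*(69 + 35) + 153)² = 7399 + (-26*104 + 153)² = 7399 + (-2704 + 153)² = 7399 + (-2551)² = 7399 + 6507601 = 6515000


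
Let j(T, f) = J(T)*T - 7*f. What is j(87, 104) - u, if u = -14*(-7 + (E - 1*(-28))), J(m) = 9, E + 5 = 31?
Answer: 713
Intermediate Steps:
E = 26 (E = -5 + 31 = 26)
j(T, f) = -7*f + 9*T (j(T, f) = 9*T - 7*f = -7*f + 9*T)
u = -658 (u = -14*(-7 + (26 - 1*(-28))) = -14*(-7 + (26 + 28)) = -14*(-7 + 54) = -14*47 = -658)
j(87, 104) - u = (-7*104 + 9*87) - 1*(-658) = (-728 + 783) + 658 = 55 + 658 = 713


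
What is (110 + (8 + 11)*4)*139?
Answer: 25854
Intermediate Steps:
(110 + (8 + 11)*4)*139 = (110 + 19*4)*139 = (110 + 76)*139 = 186*139 = 25854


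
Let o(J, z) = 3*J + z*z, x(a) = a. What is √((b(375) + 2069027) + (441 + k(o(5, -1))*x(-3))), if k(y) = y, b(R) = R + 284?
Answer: √2070079 ≈ 1438.8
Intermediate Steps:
b(R) = 284 + R
o(J, z) = z² + 3*J (o(J, z) = 3*J + z² = z² + 3*J)
√((b(375) + 2069027) + (441 + k(o(5, -1))*x(-3))) = √(((284 + 375) + 2069027) + (441 + ((-1)² + 3*5)*(-3))) = √((659 + 2069027) + (441 + (1 + 15)*(-3))) = √(2069686 + (441 + 16*(-3))) = √(2069686 + (441 - 48)) = √(2069686 + 393) = √2070079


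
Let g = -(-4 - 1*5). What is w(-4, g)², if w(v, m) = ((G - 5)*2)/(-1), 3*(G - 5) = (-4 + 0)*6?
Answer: 256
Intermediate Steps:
g = 9 (g = -(-4 - 5) = -1*(-9) = 9)
G = -3 (G = 5 + ((-4 + 0)*6)/3 = 5 + (-4*6)/3 = 5 + (⅓)*(-24) = 5 - 8 = -3)
w(v, m) = 16 (w(v, m) = ((-3 - 5)*2)/(-1) = -8*2*(-1) = -16*(-1) = 16)
w(-4, g)² = 16² = 256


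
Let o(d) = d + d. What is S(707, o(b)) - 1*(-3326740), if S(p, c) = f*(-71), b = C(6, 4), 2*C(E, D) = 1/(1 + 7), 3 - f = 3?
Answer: 3326740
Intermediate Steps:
f = 0 (f = 3 - 1*3 = 3 - 3 = 0)
C(E, D) = 1/16 (C(E, D) = 1/(2*(1 + 7)) = (½)/8 = (½)*(⅛) = 1/16)
b = 1/16 ≈ 0.062500
o(d) = 2*d
S(p, c) = 0 (S(p, c) = 0*(-71) = 0)
S(707, o(b)) - 1*(-3326740) = 0 - 1*(-3326740) = 0 + 3326740 = 3326740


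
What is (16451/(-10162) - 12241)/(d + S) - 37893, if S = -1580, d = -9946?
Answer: -1479392344941/39042404 ≈ -37892.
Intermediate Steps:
(16451/(-10162) - 12241)/(d + S) - 37893 = (16451/(-10162) - 12241)/(-9946 - 1580) - 37893 = (16451*(-1/10162) - 12241)/(-11526) - 37893 = (-16451/10162 - 12241)*(-1/11526) - 37893 = -124409493/10162*(-1/11526) - 37893 = 41469831/39042404 - 37893 = -1479392344941/39042404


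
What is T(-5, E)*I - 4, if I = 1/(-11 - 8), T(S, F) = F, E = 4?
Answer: -80/19 ≈ -4.2105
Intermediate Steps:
I = -1/19 (I = 1/(-19) = -1/19 ≈ -0.052632)
T(-5, E)*I - 4 = 4*(-1/19) - 4 = -4/19 - 4 = -80/19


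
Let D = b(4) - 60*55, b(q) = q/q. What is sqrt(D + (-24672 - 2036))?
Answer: I*sqrt(30007) ≈ 173.23*I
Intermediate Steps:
b(q) = 1
D = -3299 (D = 1 - 60*55 = 1 - 3300 = -3299)
sqrt(D + (-24672 - 2036)) = sqrt(-3299 + (-24672 - 2036)) = sqrt(-3299 - 26708) = sqrt(-30007) = I*sqrt(30007)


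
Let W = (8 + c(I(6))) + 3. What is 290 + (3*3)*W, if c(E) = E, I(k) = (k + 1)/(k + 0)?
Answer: 799/2 ≈ 399.50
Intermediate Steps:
I(k) = (1 + k)/k
W = 73/6 (W = (8 + (1 + 6)/6) + 3 = (8 + (⅙)*7) + 3 = (8 + 7/6) + 3 = 55/6 + 3 = 73/6 ≈ 12.167)
290 + (3*3)*W = 290 + (3*3)*(73/6) = 290 + 9*(73/6) = 290 + 219/2 = 799/2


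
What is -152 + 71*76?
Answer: 5244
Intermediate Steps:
-152 + 71*76 = -152 + 5396 = 5244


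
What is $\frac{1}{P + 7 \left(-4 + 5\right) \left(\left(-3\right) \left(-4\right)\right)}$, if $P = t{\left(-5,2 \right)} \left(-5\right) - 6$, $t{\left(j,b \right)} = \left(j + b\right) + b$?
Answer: $\frac{1}{83} \approx 0.012048$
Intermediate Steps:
$t{\left(j,b \right)} = j + 2 b$ ($t{\left(j,b \right)} = \left(b + j\right) + b = j + 2 b$)
$P = -1$ ($P = \left(-5 + 2 \cdot 2\right) \left(-5\right) - 6 = \left(-5 + 4\right) \left(-5\right) - 6 = \left(-1\right) \left(-5\right) - 6 = 5 - 6 = -1$)
$\frac{1}{P + 7 \left(-4 + 5\right) \left(\left(-3\right) \left(-4\right)\right)} = \frac{1}{-1 + 7 \left(-4 + 5\right) \left(\left(-3\right) \left(-4\right)\right)} = \frac{1}{-1 + 7 \cdot 1 \cdot 12} = \frac{1}{-1 + 7 \cdot 12} = \frac{1}{-1 + 84} = \frac{1}{83}$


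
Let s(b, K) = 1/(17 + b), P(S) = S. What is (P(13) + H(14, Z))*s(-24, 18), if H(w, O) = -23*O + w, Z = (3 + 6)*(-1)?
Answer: -234/7 ≈ -33.429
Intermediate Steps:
Z = -9 (Z = 9*(-1) = -9)
H(w, O) = w - 23*O
(P(13) + H(14, Z))*s(-24, 18) = (13 + (14 - 23*(-9)))/(17 - 24) = (13 + (14 + 207))/(-7) = (13 + 221)*(-⅐) = 234*(-⅐) = -234/7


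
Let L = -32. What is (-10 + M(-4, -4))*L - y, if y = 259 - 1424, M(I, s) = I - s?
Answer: 1485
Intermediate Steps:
y = -1165
(-10 + M(-4, -4))*L - y = (-10 + (-4 - 1*(-4)))*(-32) - 1*(-1165) = (-10 + (-4 + 4))*(-32) + 1165 = (-10 + 0)*(-32) + 1165 = -10*(-32) + 1165 = 320 + 1165 = 1485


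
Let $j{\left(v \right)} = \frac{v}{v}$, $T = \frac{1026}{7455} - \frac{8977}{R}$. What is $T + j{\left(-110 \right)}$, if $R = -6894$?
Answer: $\frac{41797183}{17131590} \approx 2.4398$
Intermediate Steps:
$T = \frac{24665593}{17131590}$ ($T = \frac{1026}{7455} - \frac{8977}{-6894} = 1026 \cdot \frac{1}{7455} - - \frac{8977}{6894} = \frac{342}{2485} + \frac{8977}{6894} = \frac{24665593}{17131590} \approx 1.4398$)
$j{\left(v \right)} = 1$
$T + j{\left(-110 \right)} = \frac{24665593}{17131590} + 1 = \frac{41797183}{17131590}$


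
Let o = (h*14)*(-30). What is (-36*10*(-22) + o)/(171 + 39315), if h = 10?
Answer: 620/6581 ≈ 0.094211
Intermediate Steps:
o = -4200 (o = (10*14)*(-30) = 140*(-30) = -4200)
(-36*10*(-22) + o)/(171 + 39315) = (-36*10*(-22) - 4200)/(171 + 39315) = (-360*(-22) - 4200)/39486 = (7920 - 4200)*(1/39486) = 3720*(1/39486) = 620/6581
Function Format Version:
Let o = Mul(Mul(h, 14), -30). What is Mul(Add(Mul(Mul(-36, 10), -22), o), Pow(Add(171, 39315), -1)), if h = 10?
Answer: Rational(620, 6581) ≈ 0.094211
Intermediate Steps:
o = -4200 (o = Mul(Mul(10, 14), -30) = Mul(140, -30) = -4200)
Mul(Add(Mul(Mul(-36, 10), -22), o), Pow(Add(171, 39315), -1)) = Mul(Add(Mul(Mul(-36, 10), -22), -4200), Pow(Add(171, 39315), -1)) = Mul(Add(Mul(-360, -22), -4200), Pow(39486, -1)) = Mul(Add(7920, -4200), Rational(1, 39486)) = Mul(3720, Rational(1, 39486)) = Rational(620, 6581)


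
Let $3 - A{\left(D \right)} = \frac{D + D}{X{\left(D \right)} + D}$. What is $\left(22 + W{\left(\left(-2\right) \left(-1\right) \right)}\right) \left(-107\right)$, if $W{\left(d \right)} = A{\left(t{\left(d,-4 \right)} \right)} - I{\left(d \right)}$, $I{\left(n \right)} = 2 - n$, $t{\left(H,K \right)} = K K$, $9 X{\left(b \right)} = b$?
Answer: $- \frac{12412}{5} \approx -2482.4$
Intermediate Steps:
$X{\left(b \right)} = \frac{b}{9}$
$t{\left(H,K \right)} = K^{2}$
$A{\left(D \right)} = \frac{6}{5}$ ($A{\left(D \right)} = 3 - \frac{D + D}{\frac{D}{9} + D} = 3 - \frac{2 D}{\frac{10}{9} D} = 3 - 2 D \frac{9}{10 D} = 3 - \frac{9}{5} = \frac{6}{5}$)
$W{\left(d \right)} = - \frac{4}{5} + d$ ($W{\left(d \right)} = \frac{6}{5} - \left(2 - d\right) = \frac{6}{5} + \left(-2 + d\right) = - \frac{4}{5} + d$)
$\left(22 + W{\left(\left(-2\right) \left(-1\right) \right)}\right) \left(-107\right) = \left(22 - - \frac{6}{5}\right) \left(-107\right) = \left(22 + \left(- \frac{4}{5} + 2\right)\right) \left(-107\right) = \left(22 + \frac{6}{5}\right) \left(-107\right) = \frac{116}{5} \left(-107\right) = - \frac{12412}{5}$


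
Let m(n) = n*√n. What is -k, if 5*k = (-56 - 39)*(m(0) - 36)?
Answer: -684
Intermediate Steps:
m(n) = n^(3/2)
k = 684 (k = ((-56 - 39)*(0^(3/2) - 36))/5 = (-95*(0 - 36))/5 = (-95*(-36))/5 = (⅕)*3420 = 684)
-k = -1*684 = -684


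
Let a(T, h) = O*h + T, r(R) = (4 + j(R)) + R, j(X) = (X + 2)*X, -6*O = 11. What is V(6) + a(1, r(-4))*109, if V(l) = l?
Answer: -4451/3 ≈ -1483.7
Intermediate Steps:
O = -11/6 (O = -⅙*11 = -11/6 ≈ -1.8333)
j(X) = X*(2 + X) (j(X) = (2 + X)*X = X*(2 + X))
r(R) = 4 + R + R*(2 + R) (r(R) = (4 + R*(2 + R)) + R = 4 + R + R*(2 + R))
a(T, h) = T - 11*h/6 (a(T, h) = -11*h/6 + T = T - 11*h/6)
V(6) + a(1, r(-4))*109 = 6 + (1 - 11*(4 - 4 - 4*(2 - 4))/6)*109 = 6 + (1 - 11*(4 - 4 - 4*(-2))/6)*109 = 6 + (1 - 11*(4 - 4 + 8)/6)*109 = 6 + (1 - 11/6*8)*109 = 6 + (1 - 44/3)*109 = 6 - 41/3*109 = 6 - 4469/3 = -4451/3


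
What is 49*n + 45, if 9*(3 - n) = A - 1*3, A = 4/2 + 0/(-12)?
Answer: 1777/9 ≈ 197.44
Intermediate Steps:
A = 2 (A = 4*(½) + 0*(-1/12) = 2 + 0 = 2)
n = 28/9 (n = 3 - (2 - 1*3)/9 = 3 - (2 - 3)/9 = 3 - ⅑*(-1) = 3 + ⅑ = 28/9 ≈ 3.1111)
49*n + 45 = 49*(28/9) + 45 = 1372/9 + 45 = 1777/9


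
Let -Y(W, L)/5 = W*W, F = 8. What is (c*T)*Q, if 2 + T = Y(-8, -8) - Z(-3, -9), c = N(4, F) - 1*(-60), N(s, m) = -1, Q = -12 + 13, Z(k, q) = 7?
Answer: -19411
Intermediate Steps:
Q = 1
Y(W, L) = -5*W² (Y(W, L) = -5*W*W = -5*W²)
c = 59 (c = -1 - 1*(-60) = -1 + 60 = 59)
T = -329 (T = -2 + (-5*(-8)² - 1*7) = -2 + (-5*64 - 7) = -2 + (-320 - 7) = -2 - 327 = -329)
(c*T)*Q = (59*(-329))*1 = -19411*1 = -19411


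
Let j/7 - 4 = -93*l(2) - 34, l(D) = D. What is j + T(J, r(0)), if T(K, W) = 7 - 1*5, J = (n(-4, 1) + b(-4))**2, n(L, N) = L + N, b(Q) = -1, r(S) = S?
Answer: -1510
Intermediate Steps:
J = 16 (J = ((-4 + 1) - 1)**2 = (-3 - 1)**2 = (-4)**2 = 16)
T(K, W) = 2 (T(K, W) = 7 - 5 = 2)
j = -1512 (j = 28 + 7*(-93*2 - 34) = 28 + 7*(-186 - 34) = 28 + 7*(-220) = 28 - 1540 = -1512)
j + T(J, r(0)) = -1512 + 2 = -1510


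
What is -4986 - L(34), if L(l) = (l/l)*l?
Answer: -5020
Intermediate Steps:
L(l) = l (L(l) = 1*l = l)
-4986 - L(34) = -4986 - 1*34 = -4986 - 34 = -5020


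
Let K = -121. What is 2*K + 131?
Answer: -111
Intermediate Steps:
2*K + 131 = 2*(-121) + 131 = -242 + 131 = -111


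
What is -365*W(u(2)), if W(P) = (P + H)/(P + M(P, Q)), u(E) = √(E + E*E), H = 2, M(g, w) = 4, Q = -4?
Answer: -73 - 73*√6 ≈ -251.81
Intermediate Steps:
u(E) = √(E + E²)
W(P) = (2 + P)/(4 + P) (W(P) = (P + 2)/(P + 4) = (2 + P)/(4 + P))
-365*W(u(2)) = -365*(2 + √(2*(1 + 2)))/(4 + √(2*(1 + 2))) = -365*(2 + √(2*3))/(4 + √(2*3)) = -365*(2 + √6)/(4 + √6)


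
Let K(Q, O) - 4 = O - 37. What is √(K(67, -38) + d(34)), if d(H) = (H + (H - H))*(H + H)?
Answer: 3*√249 ≈ 47.339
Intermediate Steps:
K(Q, O) = -33 + O (K(Q, O) = 4 + (O - 37) = 4 + (-37 + O) = -33 + O)
d(H) = 2*H² (d(H) = (H + 0)*(2*H) = H*(2*H) = 2*H²)
√(K(67, -38) + d(34)) = √((-33 - 38) + 2*34²) = √(-71 + 2*1156) = √(-71 + 2312) = √2241 = 3*√249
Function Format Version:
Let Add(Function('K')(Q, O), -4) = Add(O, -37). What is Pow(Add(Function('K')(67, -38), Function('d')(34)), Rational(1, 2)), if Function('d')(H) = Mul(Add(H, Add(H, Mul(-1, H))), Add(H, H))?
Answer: Mul(3, Pow(249, Rational(1, 2))) ≈ 47.339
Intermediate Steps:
Function('K')(Q, O) = Add(-33, O) (Function('K')(Q, O) = Add(4, Add(O, -37)) = Add(4, Add(-37, O)) = Add(-33, O))
Function('d')(H) = Mul(2, Pow(H, 2)) (Function('d')(H) = Mul(Add(H, 0), Mul(2, H)) = Mul(H, Mul(2, H)) = Mul(2, Pow(H, 2)))
Pow(Add(Function('K')(67, -38), Function('d')(34)), Rational(1, 2)) = Pow(Add(Add(-33, -38), Mul(2, Pow(34, 2))), Rational(1, 2)) = Pow(Add(-71, Mul(2, 1156)), Rational(1, 2)) = Pow(Add(-71, 2312), Rational(1, 2)) = Pow(2241, Rational(1, 2)) = Mul(3, Pow(249, Rational(1, 2)))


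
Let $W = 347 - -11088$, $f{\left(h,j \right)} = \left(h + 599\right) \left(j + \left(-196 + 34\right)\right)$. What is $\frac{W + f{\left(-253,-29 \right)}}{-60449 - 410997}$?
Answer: $\frac{54651}{471446} \approx 0.11592$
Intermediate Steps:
$f{\left(h,j \right)} = \left(-162 + j\right) \left(599 + h\right)$ ($f{\left(h,j \right)} = \left(599 + h\right) \left(j - 162\right) = \left(599 + h\right) \left(-162 + j\right) = \left(-162 + j\right) \left(599 + h\right)$)
$W = 11435$ ($W = 347 + 11088 = 11435$)
$\frac{W + f{\left(-253,-29 \right)}}{-60449 - 410997} = \frac{11435 - 66086}{-60449 - 410997} = \frac{11435 + \left(-97038 + 40986 - 17371 + 7337\right)}{-471446} = \left(11435 - 66086\right) \left(- \frac{1}{471446}\right) = \left(-54651\right) \left(- \frac{1}{471446}\right) = \frac{54651}{471446}$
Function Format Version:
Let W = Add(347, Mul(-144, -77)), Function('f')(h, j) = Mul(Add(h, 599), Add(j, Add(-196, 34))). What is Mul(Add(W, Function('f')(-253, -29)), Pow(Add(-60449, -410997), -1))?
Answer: Rational(54651, 471446) ≈ 0.11592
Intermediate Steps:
Function('f')(h, j) = Mul(Add(-162, j), Add(599, h)) (Function('f')(h, j) = Mul(Add(599, h), Add(j, -162)) = Mul(Add(599, h), Add(-162, j)) = Mul(Add(-162, j), Add(599, h)))
W = 11435 (W = Add(347, 11088) = 11435)
Mul(Add(W, Function('f')(-253, -29)), Pow(Add(-60449, -410997), -1)) = Mul(Add(11435, Add(-97038, Mul(-162, -253), Mul(599, -29), Mul(-253, -29))), Pow(Add(-60449, -410997), -1)) = Mul(Add(11435, Add(-97038, 40986, -17371, 7337)), Pow(-471446, -1)) = Mul(Add(11435, -66086), Rational(-1, 471446)) = Mul(-54651, Rational(-1, 471446)) = Rational(54651, 471446)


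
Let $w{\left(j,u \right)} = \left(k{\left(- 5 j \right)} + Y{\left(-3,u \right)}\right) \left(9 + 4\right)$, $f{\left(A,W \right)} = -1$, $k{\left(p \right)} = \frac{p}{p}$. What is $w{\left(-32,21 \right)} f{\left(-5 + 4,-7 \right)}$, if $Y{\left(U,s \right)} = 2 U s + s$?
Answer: $1352$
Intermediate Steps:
$k{\left(p \right)} = 1$
$Y{\left(U,s \right)} = s + 2 U s$ ($Y{\left(U,s \right)} = 2 U s + s = s + 2 U s$)
$w{\left(j,u \right)} = 13 - 65 u$ ($w{\left(j,u \right)} = \left(1 + u \left(1 + 2 \left(-3\right)\right)\right) \left(9 + 4\right) = \left(1 + u \left(1 - 6\right)\right) 13 = \left(1 + u \left(-5\right)\right) 13 = \left(1 - 5 u\right) 13 = 13 - 65 u$)
$w{\left(-32,21 \right)} f{\left(-5 + 4,-7 \right)} = \left(13 - 1365\right) \left(-1\right) = \left(-1352\right) \left(-1\right) = 1352$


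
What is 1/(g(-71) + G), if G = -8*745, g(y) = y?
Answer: -1/6031 ≈ -0.00016581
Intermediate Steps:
G = -5960
1/(g(-71) + G) = 1/(-71 - 5960) = 1/(-6031) = -1/6031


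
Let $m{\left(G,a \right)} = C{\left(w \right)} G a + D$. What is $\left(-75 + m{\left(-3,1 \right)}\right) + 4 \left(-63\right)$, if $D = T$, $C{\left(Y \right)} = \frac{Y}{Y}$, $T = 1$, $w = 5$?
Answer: $-329$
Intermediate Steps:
$C{\left(Y \right)} = 1$
$D = 1$
$m{\left(G,a \right)} = 1 + G a$ ($m{\left(G,a \right)} = 1 G a + 1 = G a + 1 = 1 + G a$)
$\left(-75 + m{\left(-3,1 \right)}\right) + 4 \left(-63\right) = \left(-75 + \left(1 - 3\right)\right) + 4 \left(-63\right) = \left(-75 + \left(1 - 3\right)\right) - 252 = \left(-75 - 2\right) - 252 = -77 - 252 = -329$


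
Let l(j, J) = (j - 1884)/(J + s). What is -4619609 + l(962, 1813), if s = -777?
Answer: -2392957923/518 ≈ -4.6196e+6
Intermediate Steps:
l(j, J) = (-1884 + j)/(-777 + J) (l(j, J) = (j - 1884)/(J - 777) = (-1884 + j)/(-777 + J))
-4619609 + l(962, 1813) = -4619609 + (-1884 + 962)/(-777 + 1813) = -4619609 - 922/1036 = -4619609 + (1/1036)*(-922) = -4619609 - 461/518 = -2392957923/518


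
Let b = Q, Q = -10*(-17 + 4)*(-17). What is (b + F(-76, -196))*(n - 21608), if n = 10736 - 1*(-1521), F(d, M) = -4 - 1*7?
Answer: 20768571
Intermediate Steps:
F(d, M) = -11 (F(d, M) = -4 - 7 = -11)
n = 12257 (n = 10736 + 1521 = 12257)
Q = -2210 (Q = -10*(-13)*(-17) = 130*(-17) = -2210)
b = -2210
(b + F(-76, -196))*(n - 21608) = (-2210 - 11)*(12257 - 21608) = -2221*(-9351) = 20768571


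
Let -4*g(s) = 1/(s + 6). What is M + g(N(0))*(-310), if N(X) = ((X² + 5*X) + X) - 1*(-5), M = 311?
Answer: 6997/22 ≈ 318.05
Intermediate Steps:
N(X) = 5 + X² + 6*X (N(X) = (X² + 6*X) + 5 = 5 + X² + 6*X)
g(s) = -1/(4*(6 + s)) (g(s) = -1/(4*(s + 6)) = -1/(4*(6 + s)))
M + g(N(0))*(-310) = 311 - 1/(24 + 4*(5 + 0² + 6*0))*(-310) = 311 - 1/(24 + 4*(5 + 0 + 0))*(-310) = 311 - 1/(24 + 4*5)*(-310) = 311 - 1/(24 + 20)*(-310) = 311 - 1/44*(-310) = 311 + 155/22 = 6997/22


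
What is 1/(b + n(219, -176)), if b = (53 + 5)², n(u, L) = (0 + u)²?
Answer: 1/51325 ≈ 1.9484e-5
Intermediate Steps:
n(u, L) = u²
b = 3364 (b = 58² = 3364)
1/(b + n(219, -176)) = 1/(3364 + 219²) = 1/(3364 + 47961) = 1/51325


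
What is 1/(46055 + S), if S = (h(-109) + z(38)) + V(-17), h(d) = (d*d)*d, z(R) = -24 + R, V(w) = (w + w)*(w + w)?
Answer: -1/1247804 ≈ -8.0141e-7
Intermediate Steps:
V(w) = 4*w² (V(w) = (2*w)*(2*w) = 4*w²)
h(d) = d³ (h(d) = d²*d = d³)
S = -1293859 (S = ((-109)³ + (-24 + 38)) + 4*(-17)² = (-1295029 + 14) + 4*289 = -1295015 + 1156 = -1293859)
1/(46055 + S) = 1/(46055 - 1293859) = 1/(-1247804) = -1/1247804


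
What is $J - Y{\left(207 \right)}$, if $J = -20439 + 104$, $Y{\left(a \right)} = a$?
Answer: $-20542$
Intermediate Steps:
$J = -20335$
$J - Y{\left(207 \right)} = -20335 - 207 = -20542$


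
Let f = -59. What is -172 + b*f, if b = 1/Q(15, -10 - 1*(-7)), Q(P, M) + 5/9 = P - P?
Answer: -329/5 ≈ -65.800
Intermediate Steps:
Q(P, M) = -5/9 (Q(P, M) = -5/9 + (P - P) = -5/9 + 0 = -5/9)
b = -9/5 (b = 1/(-5/9) = -9/5 ≈ -1.8000)
-172 + b*f = -172 - 9/5*(-59) = -172 + 531/5 = -329/5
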